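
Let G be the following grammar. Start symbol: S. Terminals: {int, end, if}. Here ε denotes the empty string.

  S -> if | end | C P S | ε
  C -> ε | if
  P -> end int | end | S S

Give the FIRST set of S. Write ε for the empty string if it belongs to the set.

{ε, end, if}

FIRST(C): from C->ε we get {ε}; from C->if we get {if}. So FIRST(C) = {ε, if}.
FIRST(S): from S->if we get {if}; from S->end we get {end}; from S->C P S we get {ε, end, if}; from S->ε we get {ε}. So FIRST(S) = {ε, end, if}.
FIRST(P): from P->end int we get {end}; from P->end we get {end}; from P->S S we get {ε, end, if}. So FIRST(P) = {ε, end, if}.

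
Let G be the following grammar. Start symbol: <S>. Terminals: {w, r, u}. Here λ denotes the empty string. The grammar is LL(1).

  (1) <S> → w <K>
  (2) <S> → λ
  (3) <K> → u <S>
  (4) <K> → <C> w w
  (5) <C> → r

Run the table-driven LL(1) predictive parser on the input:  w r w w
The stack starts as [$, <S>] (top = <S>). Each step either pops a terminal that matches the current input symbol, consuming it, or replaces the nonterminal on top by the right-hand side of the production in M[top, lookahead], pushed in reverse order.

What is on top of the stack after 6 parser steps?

w

     Stack      Input      Action
  1  $ <S>      w r w w $  expand <S> → w <K>
  2  $ <K> w    w r w w $  match w
  3  $ <K>      r w w $    expand <K> → <C> w w
  4  $ w w <C>  r w w $    expand <C> → r
  5  $ w w r    r w w $    match r
  6  $ w w      w w $      match w
Stack after step 6: $ w (top = w).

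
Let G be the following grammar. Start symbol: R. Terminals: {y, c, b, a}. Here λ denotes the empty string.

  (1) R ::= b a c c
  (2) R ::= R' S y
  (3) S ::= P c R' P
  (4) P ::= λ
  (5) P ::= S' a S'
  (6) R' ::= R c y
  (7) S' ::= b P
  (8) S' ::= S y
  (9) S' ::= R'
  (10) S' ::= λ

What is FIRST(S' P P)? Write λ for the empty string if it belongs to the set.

{λ, a, b, c}

FIRST(R) = {b}  (via R' S y)
FIRST(R') = {b}  (via R c y)
FIRST(S) = {a, b, c}  (via P c R' P)
FIRST(S') = {λ, a, b, c}  (via S y, R')
FIRST(P) = {λ, a, b, c}  (via S' a S')
FIRST(S' P P): take FIRST of each symbol in turn, carrying on past any symbol whose FIRST contains λ; result {λ, a, b, c}.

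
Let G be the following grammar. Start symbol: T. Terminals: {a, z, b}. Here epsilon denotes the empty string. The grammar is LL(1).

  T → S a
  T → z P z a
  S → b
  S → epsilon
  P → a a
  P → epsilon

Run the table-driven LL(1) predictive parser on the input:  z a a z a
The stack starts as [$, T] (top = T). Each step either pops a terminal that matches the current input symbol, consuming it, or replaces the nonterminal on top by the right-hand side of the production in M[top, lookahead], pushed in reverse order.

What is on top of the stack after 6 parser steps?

a

step 1: stack=$ T  input=z a a z a $  — expand T → z P z a
step 2: stack=$ a z P z  input=z a a z a $  — match z
step 3: stack=$ a z P  input=a a z a $  — expand P → a a
step 4: stack=$ a z a a  input=a a z a $  — match a
step 5: stack=$ a z a  input=a z a $  — match a
step 6: stack=$ a z  input=z a $  — match z
Stack after step 6: $ a (top = a).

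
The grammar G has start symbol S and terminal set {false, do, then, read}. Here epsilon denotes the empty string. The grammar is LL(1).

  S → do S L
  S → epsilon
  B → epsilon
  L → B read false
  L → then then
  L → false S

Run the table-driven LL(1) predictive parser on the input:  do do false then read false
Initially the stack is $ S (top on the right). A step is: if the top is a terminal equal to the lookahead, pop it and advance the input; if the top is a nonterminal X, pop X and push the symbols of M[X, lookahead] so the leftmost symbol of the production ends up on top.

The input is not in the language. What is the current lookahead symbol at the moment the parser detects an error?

read

      Stack        Input                          Action
   1  $ S          do do false then read false $  expand S → do S L
   2  $ L S do     do do false then read false $  match do
   3  $ L S        do false then read false $     expand S → do S L
   4  $ L L S do   do false then read false $     match do
   5  $ L L S      false then read false $        expand S → epsilon
   6  $ L L        false then read false $        expand L → false S
   7  $ L S false  false then read false $        match false
   8  $ L S        then read false $              expand S → epsilon
   9  $ L          then read false $              expand L → then then
  10  $ then then  then read false $              match then
  11  $ then       read false $                   error: top is terminal then but lookahead is read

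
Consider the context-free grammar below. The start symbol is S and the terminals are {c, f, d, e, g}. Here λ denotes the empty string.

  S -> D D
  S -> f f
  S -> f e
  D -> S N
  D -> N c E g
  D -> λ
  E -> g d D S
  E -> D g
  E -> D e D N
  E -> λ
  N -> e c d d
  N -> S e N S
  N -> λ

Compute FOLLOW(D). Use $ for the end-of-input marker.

{$, c, e, f, g}

FIRST(S) = {λ, c, e, f}  (via D D)
FIRST(N) = {λ, c, e, f}  (via S e N S)
FIRST(D) = {λ, c, e, f}  (via S N, N c E g)
FIRST(E) = {λ, c, e, f, g}  (via D g, D e D N)
FOLLOW(S) includes $ since S is the start symbol.
FOLLOW(E): in D->N c E g, E is followed by g with FIRST {g}. Thus FOLLOW(E) = {g}.
FOLLOW(S): in D->S N, S is followed by N with FIRST {λ, c, e, f}; in D->S N, the suffix after S is nullable, so FOLLOW(S) ⊇ FOLLOW(D) = {$, c, e, f, g}; in E->g d D S, the suffix after S is empty, so FOLLOW(S) ⊇ FOLLOW(E) = {g}; in N->S e N S (occurrence 1), S is followed by e N S with FIRST {e}; in N->S e N S (occurrence 2), the suffix after S is empty, so FOLLOW(S) ⊇ FOLLOW(N) = {$, c, e, f, g}. Thus FOLLOW(S) = {$, c, e, f, g}.
FOLLOW(D): in S->D D (occurrence 1), D is followed by D with FIRST {λ, c, e, f}; in S->D D (occurrence 1), the suffix after D is nullable, so FOLLOW(D) ⊇ FOLLOW(S) = {$, c, e, f, g}; in S->D D (occurrence 2), the suffix after D is empty, so FOLLOW(D) ⊇ FOLLOW(S) = {$, c, e, f, g}; in E->g d D S, D is followed by S with FIRST {λ, c, e, f}; in E->g d D S, the suffix after D is nullable, so FOLLOW(D) ⊇ FOLLOW(E) = {g}; in E->D g, D is followed by g with FIRST {g}; in E->D e D N (occurrence 1), D is followed by e D N with FIRST {e}; in E->D e D N (occurrence 2), D is followed by N with FIRST {λ, c, e, f}; in E->D e D N (occurrence 2), the suffix after D is nullable, so FOLLOW(D) ⊇ FOLLOW(E) = {g}. Thus FOLLOW(D) = {$, c, e, f, g}.
FOLLOW(N): in D->S N, the suffix after N is empty, so FOLLOW(N) ⊇ FOLLOW(D) = {$, c, e, f, g}; in D->N c E g, N is followed by c E g with FIRST {c}; in E->D e D N, the suffix after N is empty, so FOLLOW(N) ⊇ FOLLOW(E) = {g}; in N->S e N S, N is followed by S with FIRST {λ, c, e, f}; in N->S e N S, the suffix after N is nullable (adds nothing new). Thus FOLLOW(N) = {$, c, e, f, g}.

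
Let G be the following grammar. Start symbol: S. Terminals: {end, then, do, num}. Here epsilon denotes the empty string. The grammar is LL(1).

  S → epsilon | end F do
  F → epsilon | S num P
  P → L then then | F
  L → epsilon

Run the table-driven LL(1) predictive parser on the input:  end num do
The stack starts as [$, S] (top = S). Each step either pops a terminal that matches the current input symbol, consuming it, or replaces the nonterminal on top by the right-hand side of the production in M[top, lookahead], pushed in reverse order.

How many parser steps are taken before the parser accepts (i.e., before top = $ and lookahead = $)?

8

step 1: stack=$ S  input=end num do $  — expand S → end F do
step 2: stack=$ do F end  input=end num do $  — match end
step 3: stack=$ do F  input=num do $  — expand F → S num P
step 4: stack=$ do P num S  input=num do $  — expand S → epsilon
step 5: stack=$ do P num  input=num do $  — match num
step 6: stack=$ do P  input=do $  — expand P → F
step 7: stack=$ do F  input=do $  — expand F → epsilon
step 8: stack=$ do  input=do $  — match do
Accept reached after 8 steps.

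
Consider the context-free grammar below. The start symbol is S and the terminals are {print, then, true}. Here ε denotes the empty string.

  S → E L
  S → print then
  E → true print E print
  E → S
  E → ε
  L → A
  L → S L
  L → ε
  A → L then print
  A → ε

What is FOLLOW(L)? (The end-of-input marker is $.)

FIRST(S): from S→E L we get {ε, print, then, true}; from S→print then we get {print}. So FIRST(S) = {ε, print, then, true}.
FIRST(E): from E→true print E print we get {true}; from E→S we get {ε, print, then, true}; from E→ε we get {ε}. So FIRST(E) = {ε, print, then, true}.
FIRST(L): from L→A we get {ε, print, then, true}; from L→S L we get {ε, print, then, true}; from L→ε we get {ε}. So FIRST(L) = {ε, print, then, true}.
FIRST(A): from A→L then print we get {print, then, true}; from A→ε we get {ε}. So FIRST(A) = {ε, print, then, true}.
FOLLOW(S) includes $ since S is the start symbol.
FOLLOW(S): in E→S, the suffix after S is empty, so FOLLOW(S) ⊇ FOLLOW(E) = {$, print, then, true}; in L→S L, S is followed by L with FIRST {ε, print, then, true}; in L→S L, the suffix after S is nullable, so FOLLOW(S) ⊇ FOLLOW(L) = {$, print, then, true}. Thus FOLLOW(S) = {$, print, then, true}.
FOLLOW(E): in S→E L, E is followed by L with FIRST {ε, print, then, true}; in S→E L, the suffix after E is nullable, so FOLLOW(E) ⊇ FOLLOW(S) = {$, print, then, true}; in E→true print E print, E is followed by print with FIRST {print}. Thus FOLLOW(E) = {$, print, then, true}.
FOLLOW(L): in S→E L, the suffix after L is empty, so FOLLOW(L) ⊇ FOLLOW(S) = {$, print, then, true}; in L→S L, the suffix after L is empty (adds nothing new); in A→L then print, L is followed by then print with FIRST {then}. Thus FOLLOW(L) = {$, print, then, true}.
FOLLOW(A): in L→A, the suffix after A is empty, so FOLLOW(A) ⊇ FOLLOW(L) = {$, print, then, true}. Thus FOLLOW(A) = {$, print, then, true}.

{$, print, then, true}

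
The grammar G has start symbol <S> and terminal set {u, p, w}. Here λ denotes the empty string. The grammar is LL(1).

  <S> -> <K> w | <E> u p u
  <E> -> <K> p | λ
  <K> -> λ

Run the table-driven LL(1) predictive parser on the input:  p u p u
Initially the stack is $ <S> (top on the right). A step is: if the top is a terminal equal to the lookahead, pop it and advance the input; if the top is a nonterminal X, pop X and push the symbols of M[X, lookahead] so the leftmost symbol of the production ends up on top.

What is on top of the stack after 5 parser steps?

step 1: stack=$ <S>  input=p u p u $  — expand <S> -> <E> u p u
step 2: stack=$ u p u <E>  input=p u p u $  — expand <E> -> <K> p
step 3: stack=$ u p u p <K>  input=p u p u $  — expand <K> -> λ
step 4: stack=$ u p u p  input=p u p u $  — match p
step 5: stack=$ u p u  input=u p u $  — match u
Stack after step 5: $ u p (top = p).

p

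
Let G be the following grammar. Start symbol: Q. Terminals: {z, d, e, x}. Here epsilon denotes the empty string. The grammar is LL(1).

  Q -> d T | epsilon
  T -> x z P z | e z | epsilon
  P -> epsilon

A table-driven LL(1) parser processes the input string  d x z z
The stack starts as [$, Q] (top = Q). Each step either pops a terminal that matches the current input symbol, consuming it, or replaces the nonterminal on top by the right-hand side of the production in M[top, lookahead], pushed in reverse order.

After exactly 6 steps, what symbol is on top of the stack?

     Stack      Input      Action
  1  $ Q        d x z z $  expand Q -> d T
  2  $ T d      d x z z $  match d
  3  $ T        x z z $    expand T -> x z P z
  4  $ z P z x  x z z $    match x
  5  $ z P z    z z $      match z
  6  $ z P      z $        expand P -> epsilon
Stack after step 6: $ z (top = z).

z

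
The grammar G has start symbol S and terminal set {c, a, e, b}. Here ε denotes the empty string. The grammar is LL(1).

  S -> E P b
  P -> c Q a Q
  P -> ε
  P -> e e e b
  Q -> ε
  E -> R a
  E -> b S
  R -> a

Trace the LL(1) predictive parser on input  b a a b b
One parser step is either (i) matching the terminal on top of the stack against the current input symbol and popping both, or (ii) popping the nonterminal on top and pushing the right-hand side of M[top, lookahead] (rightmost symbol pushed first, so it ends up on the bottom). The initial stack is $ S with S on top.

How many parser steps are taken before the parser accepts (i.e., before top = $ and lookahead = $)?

      Stack          Input        Action
   1  $ S            b a a b b $  expand S -> E P b
   2  $ b P E        b a a b b $  expand E -> b S
   3  $ b P S b      b a a b b $  match b
   4  $ b P S        a a b b $    expand S -> E P b
   5  $ b P b P E    a a b b $    expand E -> R a
   6  $ b P b P a R  a a b b $    expand R -> a
   7  $ b P b P a a  a a b b $    match a
   8  $ b P b P a    a b b $      match a
   9  $ b P b P      b b $        expand P -> ε
  10  $ b P b        b b $        match b
  11  $ b P          b $          expand P -> ε
  12  $ b            b $          match b
Accept reached after 12 steps.

12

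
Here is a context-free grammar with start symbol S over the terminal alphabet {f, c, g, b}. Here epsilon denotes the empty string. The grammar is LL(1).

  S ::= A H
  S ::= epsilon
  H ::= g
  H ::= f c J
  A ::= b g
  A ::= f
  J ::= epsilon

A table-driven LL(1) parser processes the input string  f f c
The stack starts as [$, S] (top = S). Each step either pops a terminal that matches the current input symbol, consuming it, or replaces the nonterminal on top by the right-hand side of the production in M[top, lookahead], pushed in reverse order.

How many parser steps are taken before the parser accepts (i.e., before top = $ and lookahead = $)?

     Stack    Input    Action
  1  $ S      f f c $  expand S ::= A H
  2  $ H A    f f c $  expand A ::= f
  3  $ H f    f f c $  match f
  4  $ H      f c $    expand H ::= f c J
  5  $ J c f  f c $    match f
  6  $ J c    c $      match c
  7  $ J      $        expand J ::= epsilon
Accept reached after 7 steps.

7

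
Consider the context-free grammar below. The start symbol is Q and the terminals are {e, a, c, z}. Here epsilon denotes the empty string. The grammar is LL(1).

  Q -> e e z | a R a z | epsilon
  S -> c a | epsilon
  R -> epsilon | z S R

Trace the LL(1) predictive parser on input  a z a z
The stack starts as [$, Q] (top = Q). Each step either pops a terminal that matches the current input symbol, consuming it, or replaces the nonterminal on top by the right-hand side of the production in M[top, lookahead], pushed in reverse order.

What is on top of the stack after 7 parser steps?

z

step 1: stack=$ Q  input=a z a z $  — expand Q -> a R a z
step 2: stack=$ z a R a  input=a z a z $  — match a
step 3: stack=$ z a R  input=z a z $  — expand R -> z S R
step 4: stack=$ z a R S z  input=z a z $  — match z
step 5: stack=$ z a R S  input=a z $  — expand S -> epsilon
step 6: stack=$ z a R  input=a z $  — expand R -> epsilon
step 7: stack=$ z a  input=a z $  — match a
Stack after step 7: $ z (top = z).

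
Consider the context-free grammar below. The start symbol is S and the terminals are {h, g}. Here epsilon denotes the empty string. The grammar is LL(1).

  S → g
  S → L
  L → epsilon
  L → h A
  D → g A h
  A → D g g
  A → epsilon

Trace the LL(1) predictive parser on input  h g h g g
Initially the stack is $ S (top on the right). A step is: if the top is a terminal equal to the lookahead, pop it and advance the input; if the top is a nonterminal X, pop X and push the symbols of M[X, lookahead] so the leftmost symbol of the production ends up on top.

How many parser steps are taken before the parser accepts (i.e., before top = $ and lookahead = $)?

      Stack        Input        Action
   1  $ S          h g h g g $  expand S → L
   2  $ L          h g h g g $  expand L → h A
   3  $ A h        h g h g g $  match h
   4  $ A          g h g g $    expand A → D g g
   5  $ g g D      g h g g $    expand D → g A h
   6  $ g g h A g  g h g g $    match g
   7  $ g g h A    h g g $      expand A → epsilon
   8  $ g g h      h g g $      match h
   9  $ g g        g g $        match g
  10  $ g          g $          match g
Accept reached after 10 steps.

10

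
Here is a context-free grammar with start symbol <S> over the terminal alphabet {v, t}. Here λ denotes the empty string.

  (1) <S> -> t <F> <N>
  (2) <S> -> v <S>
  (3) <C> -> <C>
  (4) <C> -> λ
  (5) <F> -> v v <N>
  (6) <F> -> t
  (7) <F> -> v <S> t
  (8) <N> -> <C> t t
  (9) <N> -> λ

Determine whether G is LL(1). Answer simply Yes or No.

No

FIRST(<S>) = {t, v}
FIRST(<C>) = {λ}
FIRST(<F>) = {t, v}
FIRST(<N>) = {λ, t}
FOLLOW(<S>) = {$, t}
FOLLOW(<C>) = {t}
FOLLOW(<F>) = {$, t}
FOLLOW(<N>) = {$, t}
Cell M[<C>, t] receives both <C> -> <C> and <C> -> λ — the grammar is not LL(1).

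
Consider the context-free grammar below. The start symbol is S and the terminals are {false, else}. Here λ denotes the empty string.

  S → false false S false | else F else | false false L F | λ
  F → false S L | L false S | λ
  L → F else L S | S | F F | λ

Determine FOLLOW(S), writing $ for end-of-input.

FIRST(S): from S→false false S false we get {false}; from S→else F else we get {else}; from S→false false L F we get {false}; from S→λ we get {λ}. So FIRST(S) = {λ, else, false}.
FIRST(F): from F→false S L we get {false}; from F→L false S we get {else, false}; from F→λ we get {λ}. So FIRST(F) = {λ, else, false}.
FIRST(L): from L→F else L S we get {else, false}; from L→S we get {λ, else, false}; from L→F F we get {λ, else, false}; from L→λ we get {λ}. So FIRST(L) = {λ, else, false}.
FOLLOW(S) includes $ since S is the start symbol.
FOLLOW(S): in S→false false S false, S is followed by false with FIRST {false}; in F→false S L, S is followed by L with FIRST {λ, else, false}; in F→false S L, the suffix after S is nullable, so FOLLOW(S) ⊇ FOLLOW(F) = {$, else, false}; in F→L false S, the suffix after S is empty, so FOLLOW(S) ⊇ FOLLOW(F) = {$, else, false}; in L→F else L S, the suffix after S is empty, so FOLLOW(S) ⊇ FOLLOW(L) = {$, else, false}; in L→S, the suffix after S is empty, so FOLLOW(S) ⊇ FOLLOW(L) = {$, else, false}. Thus FOLLOW(S) = {$, else, false}.
FOLLOW(F): in S→else F else, F is followed by else with FIRST {else}; in S→false false L F, the suffix after F is empty, so FOLLOW(F) ⊇ FOLLOW(S) = {$, else, false}; in L→F else L S, F is followed by else L S with FIRST {else}; in L→F F (occurrence 1), F is followed by F with FIRST {λ, else, false}; in L→F F (occurrence 1), the suffix after F is nullable, so FOLLOW(F) ⊇ FOLLOW(L) = {$, else, false}; in L→F F (occurrence 2), the suffix after F is empty, so FOLLOW(F) ⊇ FOLLOW(L) = {$, else, false}. Thus FOLLOW(F) = {$, else, false}.
FOLLOW(L): in S→false false L F, L is followed by F with FIRST {λ, else, false}; in S→false false L F, the suffix after L is nullable, so FOLLOW(L) ⊇ FOLLOW(S) = {$, else, false}; in F→false S L, the suffix after L is empty, so FOLLOW(L) ⊇ FOLLOW(F) = {$, else, false}; in F→L false S, L is followed by false S with FIRST {false}; in L→F else L S, L is followed by S with FIRST {λ, else, false}; in L→F else L S, the suffix after L is nullable (adds nothing new). Thus FOLLOW(L) = {$, else, false}.

{$, else, false}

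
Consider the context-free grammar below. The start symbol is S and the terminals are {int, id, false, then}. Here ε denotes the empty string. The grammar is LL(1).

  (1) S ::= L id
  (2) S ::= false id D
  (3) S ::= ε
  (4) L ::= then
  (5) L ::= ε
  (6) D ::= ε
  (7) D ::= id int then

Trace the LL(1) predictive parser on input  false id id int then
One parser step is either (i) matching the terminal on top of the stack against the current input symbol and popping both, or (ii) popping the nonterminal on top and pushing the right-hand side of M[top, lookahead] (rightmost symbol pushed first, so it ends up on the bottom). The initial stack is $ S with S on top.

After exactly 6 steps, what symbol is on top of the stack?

then

     Stack          Input                   Action
  1  $ S            false id id int then $  expand S ::= false id D
  2  $ D id false   false id id int then $  match false
  3  $ D id         id id int then $        match id
  4  $ D            id int then $           expand D ::= id int then
  5  $ then int id  id int then $           match id
  6  $ then int     int then $              match int
Stack after step 6: $ then (top = then).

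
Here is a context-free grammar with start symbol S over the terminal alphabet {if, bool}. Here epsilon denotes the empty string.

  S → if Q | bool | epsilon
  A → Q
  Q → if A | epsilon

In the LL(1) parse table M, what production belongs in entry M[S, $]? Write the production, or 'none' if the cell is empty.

FIRST(S) = {epsilon, bool, if}
FIRST(Q) = {epsilon, if}
FIRST(A) = {epsilon, if}  (via Q)
FOLLOW(S) includes $ since S is the start symbol.
FOLLOW(S): S appears on no right-hand side. Thus FOLLOW(S) = {$}.
For S → if Q: FIRST(if Q) = {if}, so it goes in M[S, t] for t ∈ {if}.
For S → bool: FIRST(bool) = {bool}, so it goes in M[S, t] for t ∈ {bool}.
For S → epsilon: FIRST(epsilon) = {epsilon}, so it goes in M[S, t] for t ∈ {}; since epsilon ∈ FIRST, also for every t ∈ FOLLOW(S) = {$}.

S → epsilon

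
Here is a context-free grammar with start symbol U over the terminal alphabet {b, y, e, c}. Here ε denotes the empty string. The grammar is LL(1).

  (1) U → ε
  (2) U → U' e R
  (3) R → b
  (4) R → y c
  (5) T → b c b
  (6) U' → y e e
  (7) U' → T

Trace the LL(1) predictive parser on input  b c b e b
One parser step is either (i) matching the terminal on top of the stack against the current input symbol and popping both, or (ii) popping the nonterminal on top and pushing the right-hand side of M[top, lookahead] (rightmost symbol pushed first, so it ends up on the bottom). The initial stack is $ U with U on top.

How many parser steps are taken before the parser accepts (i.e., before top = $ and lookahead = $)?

9

     Stack        Input        Action
  1  $ U          b c b e b $  expand U → U' e R
  2  $ R e U'     b c b e b $  expand U' → T
  3  $ R e T      b c b e b $  expand T → b c b
  4  $ R e b c b  b c b e b $  match b
  5  $ R e b c    c b e b $    match c
  6  $ R e b      b e b $      match b
  7  $ R e        e b $        match e
  8  $ R          b $          expand R → b
  9  $ b          b $          match b
Accept reached after 9 steps.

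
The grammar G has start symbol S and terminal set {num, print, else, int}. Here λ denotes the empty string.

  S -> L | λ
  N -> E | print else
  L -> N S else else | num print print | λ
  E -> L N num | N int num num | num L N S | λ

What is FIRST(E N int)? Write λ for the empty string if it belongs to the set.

FIRST(S) = {λ, else, int, num, print}  (via L)
FIRST(N) = {λ, else, int, num, print}  (via E)
FIRST(L) = {λ, else, int, num, print}  (via N S else else)
FIRST(E) = {λ, else, int, num, print}  (via L N num, N int num num)
FIRST(E N int): take FIRST of each symbol in turn, carrying on past any symbol whose FIRST contains λ; result {else, int, num, print}.

{else, int, num, print}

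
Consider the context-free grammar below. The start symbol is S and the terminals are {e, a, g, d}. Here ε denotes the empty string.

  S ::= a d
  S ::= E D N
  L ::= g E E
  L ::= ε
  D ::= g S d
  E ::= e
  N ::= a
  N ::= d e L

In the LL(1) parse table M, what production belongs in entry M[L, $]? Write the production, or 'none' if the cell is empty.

L ::= ε

FIRST(L) = {ε, g}
FIRST(D) = {g}
FIRST(E) = {e}
FIRST(N) = {a, d}
FIRST(S) = {a, e}  (via E D N)
FOLLOW(S) includes $ since S is the start symbol.
FOLLOW(N): in S::=E D N, the suffix after N is empty, so FOLLOW(N) ⊇ FOLLOW(S) = {$, d}. Thus FOLLOW(N) = {$, d}.
FOLLOW(L): in N::=d e L, the suffix after L is empty, so FOLLOW(L) ⊇ FOLLOW(N) = {$, d}. Thus FOLLOW(L) = {$, d}.
For L ::= g E E: FIRST(g E E) = {g}, so it goes in M[L, t] for t ∈ {g}.
For L ::= ε: FIRST(ε) = {ε}, so it goes in M[L, t] for t ∈ {}; since ε ∈ FIRST, also for every t ∈ FOLLOW(L) = {$, d}.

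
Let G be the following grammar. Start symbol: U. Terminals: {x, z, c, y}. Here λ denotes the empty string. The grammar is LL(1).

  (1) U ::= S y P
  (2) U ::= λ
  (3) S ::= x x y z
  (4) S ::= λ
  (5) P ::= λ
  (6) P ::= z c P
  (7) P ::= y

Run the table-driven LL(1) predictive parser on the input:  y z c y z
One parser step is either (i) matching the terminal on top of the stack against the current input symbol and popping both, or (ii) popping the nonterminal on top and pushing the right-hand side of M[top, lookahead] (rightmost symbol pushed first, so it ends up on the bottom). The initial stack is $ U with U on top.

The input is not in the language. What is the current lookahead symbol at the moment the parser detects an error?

z

step 1: stack=$ U  input=y z c y z $  — expand U ::= S y P
step 2: stack=$ P y S  input=y z c y z $  — expand S ::= λ
step 3: stack=$ P y  input=y z c y z $  — match y
step 4: stack=$ P  input=z c y z $  — expand P ::= z c P
step 5: stack=$ P c z  input=z c y z $  — match z
step 6: stack=$ P c  input=c y z $  — match c
step 7: stack=$ P  input=y z $  — expand P ::= y
step 8: stack=$ y  input=y z $  — match y
step 9: stack=$  input=z $  — error: stack empty but input remains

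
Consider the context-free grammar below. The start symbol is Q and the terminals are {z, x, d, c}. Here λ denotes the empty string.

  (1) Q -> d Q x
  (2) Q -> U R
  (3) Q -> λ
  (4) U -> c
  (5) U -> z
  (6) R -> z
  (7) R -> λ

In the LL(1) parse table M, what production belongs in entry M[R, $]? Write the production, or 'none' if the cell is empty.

R -> λ

FIRST(U) = {c, z}
FIRST(R) = {λ, z}
FIRST(Q) = {λ, c, d, z}  (via U R)
FOLLOW(Q) includes $ since Q is the start symbol.
FOLLOW(Q): in Q->d Q x, Q is followed by x with FIRST {x}. Thus FOLLOW(Q) = {$, x}.
FOLLOW(R): in Q->U R, the suffix after R is empty, so FOLLOW(R) ⊇ FOLLOW(Q) = {$, x}. Thus FOLLOW(R) = {$, x}.
For R -> z: FIRST(z) = {z}, so it goes in M[R, t] for t ∈ {z}.
For R -> λ: FIRST(λ) = {λ}, so it goes in M[R, t] for t ∈ {}; since λ ∈ FIRST, also for every t ∈ FOLLOW(R) = {$, x}.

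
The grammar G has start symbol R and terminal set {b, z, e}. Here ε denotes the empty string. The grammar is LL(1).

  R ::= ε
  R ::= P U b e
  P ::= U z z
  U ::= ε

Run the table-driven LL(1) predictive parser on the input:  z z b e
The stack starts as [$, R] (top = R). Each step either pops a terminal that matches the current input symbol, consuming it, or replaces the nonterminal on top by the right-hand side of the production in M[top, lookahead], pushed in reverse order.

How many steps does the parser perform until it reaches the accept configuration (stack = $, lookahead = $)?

8

step 1: stack=$ R  input=z z b e $  — expand R ::= P U b e
step 2: stack=$ e b U P  input=z z b e $  — expand P ::= U z z
step 3: stack=$ e b U z z U  input=z z b e $  — expand U ::= ε
step 4: stack=$ e b U z z  input=z z b e $  — match z
step 5: stack=$ e b U z  input=z b e $  — match z
step 6: stack=$ e b U  input=b e $  — expand U ::= ε
step 7: stack=$ e b  input=b e $  — match b
step 8: stack=$ e  input=e $  — match e
Accept reached after 8 steps.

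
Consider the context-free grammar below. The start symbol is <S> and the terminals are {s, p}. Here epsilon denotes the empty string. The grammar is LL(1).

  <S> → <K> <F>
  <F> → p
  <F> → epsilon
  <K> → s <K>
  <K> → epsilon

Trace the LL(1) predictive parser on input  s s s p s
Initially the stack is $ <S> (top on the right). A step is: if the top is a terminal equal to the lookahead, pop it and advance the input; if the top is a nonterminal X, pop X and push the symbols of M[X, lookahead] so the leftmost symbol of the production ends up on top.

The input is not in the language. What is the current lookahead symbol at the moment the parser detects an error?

      Stack        Input        Action
   1  $ <S>        s s s p s $  expand <S> → <K> <F>
   2  $ <F> <K>    s s s p s $  expand <K> → s <K>
   3  $ <F> <K> s  s s s p s $  match s
   4  $ <F> <K>    s s p s $    expand <K> → s <K>
   5  $ <F> <K> s  s s p s $    match s
   6  $ <F> <K>    s p s $      expand <K> → s <K>
   7  $ <F> <K> s  s p s $      match s
   8  $ <F> <K>    p s $        expand <K> → epsilon
   9  $ <F>        p s $        expand <F> → p
  10  $ p          p s $        match p
  11  $            s $          error: stack empty but input remains

s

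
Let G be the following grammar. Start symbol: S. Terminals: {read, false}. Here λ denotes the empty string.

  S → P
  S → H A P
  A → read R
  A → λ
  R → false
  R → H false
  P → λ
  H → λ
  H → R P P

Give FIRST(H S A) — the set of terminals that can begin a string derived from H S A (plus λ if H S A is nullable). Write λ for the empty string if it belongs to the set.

{λ, false, read}

FIRST(A): from A→read R we get {read}; from A→λ we get {λ}. So FIRST(A) = {λ, read}.
FIRST(P): from P→λ we get {λ}. So FIRST(P) = {λ}.
FIRST(S): from S→P we get {λ}; from S→H A P we get {λ, false, read}. So FIRST(S) = {λ, false, read}.
FIRST(R): from R→false we get {false}; from R→H false we get {false}. So FIRST(R) = {false}.
FIRST(H): from H→λ we get {λ}; from H→R P P we get {false}. So FIRST(H) = {λ, false}.
FIRST(H S A): take FIRST of each symbol in turn, carrying on past any symbol whose FIRST contains λ; result {λ, false, read}.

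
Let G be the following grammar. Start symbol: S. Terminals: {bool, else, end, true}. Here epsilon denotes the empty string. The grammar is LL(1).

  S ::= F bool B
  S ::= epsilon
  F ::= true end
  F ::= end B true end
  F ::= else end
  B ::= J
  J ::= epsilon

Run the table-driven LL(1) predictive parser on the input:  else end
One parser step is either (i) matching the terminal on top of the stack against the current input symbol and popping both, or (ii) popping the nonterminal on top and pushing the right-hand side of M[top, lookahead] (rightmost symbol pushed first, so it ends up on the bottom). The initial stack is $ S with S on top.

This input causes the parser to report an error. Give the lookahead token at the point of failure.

     Stack              Input       Action
  1  $ S                else end $  expand S ::= F bool B
  2  $ B bool F         else end $  expand F ::= else end
  3  $ B bool end else  else end $  match else
  4  $ B bool end       end $       match end
  5  $ B bool           $           error: top is terminal bool but lookahead is $

$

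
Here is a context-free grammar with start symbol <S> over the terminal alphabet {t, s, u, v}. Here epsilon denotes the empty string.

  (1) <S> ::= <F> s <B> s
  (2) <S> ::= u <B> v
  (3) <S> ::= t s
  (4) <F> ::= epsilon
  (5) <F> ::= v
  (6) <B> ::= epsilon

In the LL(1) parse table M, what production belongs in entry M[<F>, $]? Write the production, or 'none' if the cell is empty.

none

FIRST(<F>): from <F>::=epsilon we get {epsilon}; from <F>::=v we get {v}. So FIRST(<F>) = {epsilon, v}.
FIRST(<B>): from <B>::=epsilon we get {epsilon}. So FIRST(<B>) = {epsilon}.
FIRST(<S>): from <S>::=<F> s <B> s we get {s, v}; from <S>::=u <B> v we get {u}; from <S>::=t s we get {t}. So FIRST(<S>) = {s, t, u, v}.
FOLLOW(<S>) includes $ since <S> is the start symbol.
FOLLOW(<F>): in <S>::=<F> s <B> s, <F> is followed by s <B> s with FIRST {s}. Thus FOLLOW(<F>) = {s}.
For <F> ::= epsilon: FIRST(epsilon) = {epsilon}, so it goes in M[<F>, t] for t ∈ {}; since epsilon ∈ FIRST, also for every t ∈ FOLLOW(<F>) = {s}.
For <F> ::= v: FIRST(v) = {v}, so it goes in M[<F>, t] for t ∈ {v}.
None of these place a production in M[<F>, $].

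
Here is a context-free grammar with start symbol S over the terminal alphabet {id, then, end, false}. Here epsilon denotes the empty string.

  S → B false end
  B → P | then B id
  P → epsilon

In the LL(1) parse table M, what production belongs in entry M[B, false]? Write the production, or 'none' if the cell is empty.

FIRST(P): from P→epsilon we get {epsilon}. So FIRST(P) = {epsilon}.
FIRST(B): from B→P we get {epsilon}; from B→then B id we get {then}. So FIRST(B) = {epsilon, then}.
FIRST(S): from S→B false end we get {false, then}. So FIRST(S) = {false, then}.
FOLLOW(S) includes $ since S is the start symbol.
FOLLOW(B): in S→B false end, B is followed by false end with FIRST {false}; in B→then B id, B is followed by id with FIRST {id}. Thus FOLLOW(B) = {false, id}.
For B → P: FIRST(P) = {epsilon}, so it goes in M[B, t] for t ∈ {}; since epsilon ∈ FIRST, also for every t ∈ FOLLOW(B) = {false, id}.
For B → then B id: FIRST(then B id) = {then}, so it goes in M[B, t] for t ∈ {then}.

B → P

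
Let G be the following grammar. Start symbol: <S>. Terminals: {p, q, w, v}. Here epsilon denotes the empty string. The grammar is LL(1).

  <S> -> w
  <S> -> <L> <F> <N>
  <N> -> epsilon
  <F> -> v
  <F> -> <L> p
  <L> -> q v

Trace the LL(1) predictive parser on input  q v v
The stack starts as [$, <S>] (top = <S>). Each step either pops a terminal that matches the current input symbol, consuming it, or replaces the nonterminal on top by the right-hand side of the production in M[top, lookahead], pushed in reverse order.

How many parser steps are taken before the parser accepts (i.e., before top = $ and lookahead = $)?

step 1: stack=$ <S>  input=q v v $  — expand <S> -> <L> <F> <N>
step 2: stack=$ <N> <F> <L>  input=q v v $  — expand <L> -> q v
step 3: stack=$ <N> <F> v q  input=q v v $  — match q
step 4: stack=$ <N> <F> v  input=v v $  — match v
step 5: stack=$ <N> <F>  input=v $  — expand <F> -> v
step 6: stack=$ <N> v  input=v $  — match v
step 7: stack=$ <N>  input=$  — expand <N> -> epsilon
Accept reached after 7 steps.

7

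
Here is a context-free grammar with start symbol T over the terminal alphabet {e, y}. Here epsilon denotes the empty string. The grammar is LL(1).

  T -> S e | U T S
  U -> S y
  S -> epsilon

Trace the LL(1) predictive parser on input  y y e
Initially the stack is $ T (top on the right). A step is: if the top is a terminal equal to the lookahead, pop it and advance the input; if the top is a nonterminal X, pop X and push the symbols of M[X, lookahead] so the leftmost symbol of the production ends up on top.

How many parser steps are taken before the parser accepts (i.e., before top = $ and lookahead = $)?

step 1: stack=$ T  input=y y e $  — expand T -> U T S
step 2: stack=$ S T U  input=y y e $  — expand U -> S y
step 3: stack=$ S T y S  input=y y e $  — expand S -> epsilon
step 4: stack=$ S T y  input=y y e $  — match y
step 5: stack=$ S T  input=y e $  — expand T -> U T S
step 6: stack=$ S S T U  input=y e $  — expand U -> S y
step 7: stack=$ S S T y S  input=y e $  — expand S -> epsilon
step 8: stack=$ S S T y  input=y e $  — match y
step 9: stack=$ S S T  input=e $  — expand T -> S e
step 10: stack=$ S S e S  input=e $  — expand S -> epsilon
step 11: stack=$ S S e  input=e $  — match e
step 12: stack=$ S S  input=$  — expand S -> epsilon
step 13: stack=$ S  input=$  — expand S -> epsilon
Accept reached after 13 steps.

13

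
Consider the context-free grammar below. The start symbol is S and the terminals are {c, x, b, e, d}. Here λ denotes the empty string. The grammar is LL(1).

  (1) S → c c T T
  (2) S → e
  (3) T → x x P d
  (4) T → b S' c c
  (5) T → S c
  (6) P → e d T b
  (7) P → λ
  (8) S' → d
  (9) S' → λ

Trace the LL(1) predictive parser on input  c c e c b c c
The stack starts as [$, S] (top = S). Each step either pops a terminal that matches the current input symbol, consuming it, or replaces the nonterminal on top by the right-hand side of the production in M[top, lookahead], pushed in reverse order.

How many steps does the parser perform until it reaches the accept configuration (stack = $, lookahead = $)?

12

step 1: stack=$ S  input=c c e c b c c $  — expand S → c c T T
step 2: stack=$ T T c c  input=c c e c b c c $  — match c
step 3: stack=$ T T c  input=c e c b c c $  — match c
step 4: stack=$ T T  input=e c b c c $  — expand T → S c
step 5: stack=$ T c S  input=e c b c c $  — expand S → e
step 6: stack=$ T c e  input=e c b c c $  — match e
step 7: stack=$ T c  input=c b c c $  — match c
step 8: stack=$ T  input=b c c $  — expand T → b S' c c
step 9: stack=$ c c S' b  input=b c c $  — match b
step 10: stack=$ c c S'  input=c c $  — expand S' → λ
step 11: stack=$ c c  input=c c $  — match c
step 12: stack=$ c  input=c $  — match c
Accept reached after 12 steps.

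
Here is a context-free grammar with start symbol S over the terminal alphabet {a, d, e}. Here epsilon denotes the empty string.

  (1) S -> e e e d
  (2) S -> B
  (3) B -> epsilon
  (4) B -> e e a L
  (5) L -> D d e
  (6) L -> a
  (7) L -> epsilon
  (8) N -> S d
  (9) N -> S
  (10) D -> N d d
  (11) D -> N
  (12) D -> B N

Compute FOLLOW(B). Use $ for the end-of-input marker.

{$, d, e}

FIRST(B): from B->epsilon we get {epsilon}; from B->e e a L we get {e}. So FIRST(B) = {epsilon, e}.
FIRST(S): from S->e e e d we get {e}; from S->B we get {epsilon, e}. So FIRST(S) = {epsilon, e}.
FIRST(N): from N->S d we get {d, e}; from N->S we get {epsilon, e}. So FIRST(N) = {epsilon, d, e}.
FIRST(D): from D->N d d we get {d, e}; from D->N we get {epsilon, d, e}; from D->B N we get {epsilon, d, e}. So FIRST(D) = {epsilon, d, e}.
FIRST(L): from L->D d e we get {d, e}; from L->a we get {a}; from L->epsilon we get {epsilon}. So FIRST(L) = {epsilon, a, d, e}.
FOLLOW(S) includes $ since S is the start symbol.
FOLLOW(D): in L->D d e, D is followed by d e with FIRST {d}. Thus FOLLOW(D) = {d}.
FOLLOW(N): in D->N d d, N is followed by d d with FIRST {d}; in D->N, the suffix after N is empty, so FOLLOW(N) ⊇ FOLLOW(D) = {d}; in D->B N, the suffix after N is empty, so FOLLOW(N) ⊇ FOLLOW(D) = {d}. Thus FOLLOW(N) = {d}.
FOLLOW(S): in N->S d, S is followed by d with FIRST {d}; in N->S, the suffix after S is empty, so FOLLOW(S) ⊇ FOLLOW(N) = {d}. Thus FOLLOW(S) = {$, d}.
FOLLOW(B): in S->B, the suffix after B is empty, so FOLLOW(B) ⊇ FOLLOW(S) = {$, d}; in D->B N, B is followed by N with FIRST {epsilon, d, e}; in D->B N, the suffix after B is nullable, so FOLLOW(B) ⊇ FOLLOW(D) = {d}. Thus FOLLOW(B) = {$, d, e}.
FOLLOW(L): in B->e e a L, the suffix after L is empty, so FOLLOW(L) ⊇ FOLLOW(B) = {$, d, e}. Thus FOLLOW(L) = {$, d, e}.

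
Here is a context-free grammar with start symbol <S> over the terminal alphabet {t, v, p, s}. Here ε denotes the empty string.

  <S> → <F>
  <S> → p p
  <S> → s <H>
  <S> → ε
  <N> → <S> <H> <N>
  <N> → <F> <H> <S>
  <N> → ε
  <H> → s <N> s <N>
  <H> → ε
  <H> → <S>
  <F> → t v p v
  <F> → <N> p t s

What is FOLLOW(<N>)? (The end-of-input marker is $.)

FIRST(<S>): from <S>→<F> we get {p, s, t}; from <S>→p p we get {p}; from <S>→s <H> we get {s}; from <S>→ε we get {ε}. So FIRST(<S>) = {ε, p, s, t}.
FIRST(<H>): from <H>→s <N> s <N> we get {s}; from <H>→ε we get {ε}; from <H>→<S> we get {ε, p, s, t}. So FIRST(<H>) = {ε, p, s, t}.
FIRST(<N>): from <N>→<S> <H> <N> we get {ε, p, s, t}; from <N>→<F> <H> <S> we get {p, s, t}; from <N>→ε we get {ε}. So FIRST(<N>) = {ε, p, s, t}.
FIRST(<F>): from <F>→t v p v we get {t}; from <F>→<N> p t s we get {p, s, t}. So FIRST(<F>) = {p, s, t}.
FOLLOW(<S>) includes $ since <S> is the start symbol.
FOLLOW(<S>): in <N>→<S> <H> <N>, <S> is followed by <H> <N> with FIRST {ε, p, s, t}; in <N>→<S> <H> <N>, the suffix after <S> is nullable, so FOLLOW(<S>) ⊇ FOLLOW(<N>) = {$, p, s, t}; in <N>→<F> <H> <S>, the suffix after <S> is empty, so FOLLOW(<S>) ⊇ FOLLOW(<N>) = {$, p, s, t}; in <H>→<S>, the suffix after <S> is empty, so FOLLOW(<S>) ⊇ FOLLOW(<H>) = {$, p, s, t}. Thus FOLLOW(<S>) = {$, p, s, t}.
FOLLOW(<N>): in <N>→<S> <H> <N>, the suffix after <N> is empty (adds nothing new); in <H>→s <N> s <N> (occurrence 1), <N> is followed by s <N> with FIRST {s}; in <H>→s <N> s <N> (occurrence 2), the suffix after <N> is empty, so FOLLOW(<N>) ⊇ FOLLOW(<H>) = {$, p, s, t}; in <F>→<N> p t s, <N> is followed by p t s with FIRST {p}. Thus FOLLOW(<N>) = {$, p, s, t}.
FOLLOW(<H>): in <S>→s <H>, the suffix after <H> is empty, so FOLLOW(<H>) ⊇ FOLLOW(<S>) = {$, p, s, t}; in <N>→<S> <H> <N>, <H> is followed by <N> with FIRST {ε, p, s, t}; in <N>→<S> <H> <N>, the suffix after <H> is nullable, so FOLLOW(<H>) ⊇ FOLLOW(<N>) = {$, p, s, t}; in <N>→<F> <H> <S>, <H> is followed by <S> with FIRST {ε, p, s, t}; in <N>→<F> <H> <S>, the suffix after <H> is nullable, so FOLLOW(<H>) ⊇ FOLLOW(<N>) = {$, p, s, t}. Thus FOLLOW(<H>) = {$, p, s, t}.
FOLLOW(<F>): in <S>→<F>, the suffix after <F> is empty, so FOLLOW(<F>) ⊇ FOLLOW(<S>) = {$, p, s, t}; in <N>→<F> <H> <S>, <F> is followed by <H> <S> with FIRST {ε, p, s, t}; in <N>→<F> <H> <S>, the suffix after <F> is nullable, so FOLLOW(<F>) ⊇ FOLLOW(<N>) = {$, p, s, t}. Thus FOLLOW(<F>) = {$, p, s, t}.

{$, p, s, t}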